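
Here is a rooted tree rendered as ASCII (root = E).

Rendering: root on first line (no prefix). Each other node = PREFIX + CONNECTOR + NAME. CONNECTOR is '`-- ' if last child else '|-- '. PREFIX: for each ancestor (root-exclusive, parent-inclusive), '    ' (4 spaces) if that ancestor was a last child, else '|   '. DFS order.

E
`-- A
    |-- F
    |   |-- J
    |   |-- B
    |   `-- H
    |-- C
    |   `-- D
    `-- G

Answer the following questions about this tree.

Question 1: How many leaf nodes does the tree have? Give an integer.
Leaves (nodes with no children): B, D, G, H, J

Answer: 5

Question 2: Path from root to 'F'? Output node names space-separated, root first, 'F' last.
Walk down from root: E -> A -> F

Answer: E A F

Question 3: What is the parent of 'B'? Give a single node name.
Scan adjacency: B appears as child of F

Answer: F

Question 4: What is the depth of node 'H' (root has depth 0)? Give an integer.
Answer: 3

Derivation:
Path from root to H: E -> A -> F -> H
Depth = number of edges = 3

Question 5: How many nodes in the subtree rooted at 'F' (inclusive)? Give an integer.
Subtree rooted at F contains: B, F, H, J
Count = 4

Answer: 4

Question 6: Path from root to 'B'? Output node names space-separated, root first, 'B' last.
Answer: E A F B

Derivation:
Walk down from root: E -> A -> F -> B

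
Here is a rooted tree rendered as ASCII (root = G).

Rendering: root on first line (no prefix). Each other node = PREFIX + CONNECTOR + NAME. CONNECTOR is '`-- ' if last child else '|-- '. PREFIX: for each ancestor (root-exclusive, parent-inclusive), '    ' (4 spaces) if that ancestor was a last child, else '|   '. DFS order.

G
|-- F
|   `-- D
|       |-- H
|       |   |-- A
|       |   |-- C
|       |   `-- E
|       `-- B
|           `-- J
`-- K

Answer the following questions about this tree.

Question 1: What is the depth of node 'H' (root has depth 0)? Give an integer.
Answer: 3

Derivation:
Path from root to H: G -> F -> D -> H
Depth = number of edges = 3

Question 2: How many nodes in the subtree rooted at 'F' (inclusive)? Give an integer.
Answer: 8

Derivation:
Subtree rooted at F contains: A, B, C, D, E, F, H, J
Count = 8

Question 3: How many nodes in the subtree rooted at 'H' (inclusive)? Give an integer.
Subtree rooted at H contains: A, C, E, H
Count = 4

Answer: 4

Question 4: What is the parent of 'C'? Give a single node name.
Answer: H

Derivation:
Scan adjacency: C appears as child of H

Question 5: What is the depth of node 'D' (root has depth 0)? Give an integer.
Path from root to D: G -> F -> D
Depth = number of edges = 2

Answer: 2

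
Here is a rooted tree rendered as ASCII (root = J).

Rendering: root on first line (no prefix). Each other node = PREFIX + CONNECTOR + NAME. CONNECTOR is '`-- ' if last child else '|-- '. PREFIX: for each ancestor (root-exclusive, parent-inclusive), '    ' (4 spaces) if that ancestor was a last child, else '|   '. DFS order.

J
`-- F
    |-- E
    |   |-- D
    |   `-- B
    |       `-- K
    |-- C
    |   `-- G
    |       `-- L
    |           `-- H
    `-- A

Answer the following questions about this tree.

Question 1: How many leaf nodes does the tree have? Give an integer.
Answer: 4

Derivation:
Leaves (nodes with no children): A, D, H, K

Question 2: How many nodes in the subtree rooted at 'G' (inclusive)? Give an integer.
Answer: 3

Derivation:
Subtree rooted at G contains: G, H, L
Count = 3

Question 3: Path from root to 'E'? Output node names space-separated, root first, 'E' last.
Answer: J F E

Derivation:
Walk down from root: J -> F -> E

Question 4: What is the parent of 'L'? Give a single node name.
Scan adjacency: L appears as child of G

Answer: G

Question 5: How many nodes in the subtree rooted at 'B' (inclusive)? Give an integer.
Subtree rooted at B contains: B, K
Count = 2

Answer: 2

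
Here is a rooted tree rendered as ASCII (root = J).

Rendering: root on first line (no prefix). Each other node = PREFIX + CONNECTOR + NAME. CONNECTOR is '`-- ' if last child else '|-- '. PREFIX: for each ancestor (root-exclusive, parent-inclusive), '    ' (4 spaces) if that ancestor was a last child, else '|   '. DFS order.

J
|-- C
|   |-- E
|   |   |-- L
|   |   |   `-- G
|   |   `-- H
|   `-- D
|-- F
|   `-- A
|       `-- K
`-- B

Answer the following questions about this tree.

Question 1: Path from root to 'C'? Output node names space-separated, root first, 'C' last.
Answer: J C

Derivation:
Walk down from root: J -> C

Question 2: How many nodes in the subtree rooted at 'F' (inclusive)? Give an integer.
Answer: 3

Derivation:
Subtree rooted at F contains: A, F, K
Count = 3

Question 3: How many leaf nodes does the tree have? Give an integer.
Answer: 5

Derivation:
Leaves (nodes with no children): B, D, G, H, K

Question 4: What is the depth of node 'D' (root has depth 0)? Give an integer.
Answer: 2

Derivation:
Path from root to D: J -> C -> D
Depth = number of edges = 2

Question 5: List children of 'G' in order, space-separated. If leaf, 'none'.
Node G's children (from adjacency): (leaf)

Answer: none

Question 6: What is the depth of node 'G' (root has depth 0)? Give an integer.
Path from root to G: J -> C -> E -> L -> G
Depth = number of edges = 4

Answer: 4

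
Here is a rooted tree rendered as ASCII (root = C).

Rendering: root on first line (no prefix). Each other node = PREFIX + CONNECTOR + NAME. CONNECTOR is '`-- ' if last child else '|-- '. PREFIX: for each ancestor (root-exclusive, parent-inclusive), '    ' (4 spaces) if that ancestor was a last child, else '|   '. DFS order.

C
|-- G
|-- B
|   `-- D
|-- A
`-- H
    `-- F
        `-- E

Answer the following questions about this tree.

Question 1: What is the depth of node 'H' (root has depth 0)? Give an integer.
Answer: 1

Derivation:
Path from root to H: C -> H
Depth = number of edges = 1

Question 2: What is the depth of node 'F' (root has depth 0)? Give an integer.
Answer: 2

Derivation:
Path from root to F: C -> H -> F
Depth = number of edges = 2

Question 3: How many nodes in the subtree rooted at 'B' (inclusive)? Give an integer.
Answer: 2

Derivation:
Subtree rooted at B contains: B, D
Count = 2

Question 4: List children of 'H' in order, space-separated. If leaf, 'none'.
Answer: F

Derivation:
Node H's children (from adjacency): F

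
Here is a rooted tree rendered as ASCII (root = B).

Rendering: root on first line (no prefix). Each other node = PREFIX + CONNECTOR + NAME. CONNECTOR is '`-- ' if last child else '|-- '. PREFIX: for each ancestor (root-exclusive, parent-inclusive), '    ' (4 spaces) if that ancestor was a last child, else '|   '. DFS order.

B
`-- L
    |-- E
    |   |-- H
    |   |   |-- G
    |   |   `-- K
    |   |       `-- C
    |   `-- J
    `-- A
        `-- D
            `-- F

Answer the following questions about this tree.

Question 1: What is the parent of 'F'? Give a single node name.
Scan adjacency: F appears as child of D

Answer: D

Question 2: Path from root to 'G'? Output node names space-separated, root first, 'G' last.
Answer: B L E H G

Derivation:
Walk down from root: B -> L -> E -> H -> G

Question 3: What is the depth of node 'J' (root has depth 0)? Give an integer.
Path from root to J: B -> L -> E -> J
Depth = number of edges = 3

Answer: 3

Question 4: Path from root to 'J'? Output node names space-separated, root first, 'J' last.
Answer: B L E J

Derivation:
Walk down from root: B -> L -> E -> J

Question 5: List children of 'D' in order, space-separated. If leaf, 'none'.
Node D's children (from adjacency): F

Answer: F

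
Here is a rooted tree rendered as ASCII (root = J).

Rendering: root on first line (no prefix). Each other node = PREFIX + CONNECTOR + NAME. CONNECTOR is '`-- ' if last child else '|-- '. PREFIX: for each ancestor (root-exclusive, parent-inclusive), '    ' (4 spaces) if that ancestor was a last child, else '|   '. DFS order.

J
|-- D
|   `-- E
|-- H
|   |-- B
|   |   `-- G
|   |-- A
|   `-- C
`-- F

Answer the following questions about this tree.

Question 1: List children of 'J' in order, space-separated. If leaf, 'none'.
Node J's children (from adjacency): D, H, F

Answer: D H F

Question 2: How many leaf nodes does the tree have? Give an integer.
Answer: 5

Derivation:
Leaves (nodes with no children): A, C, E, F, G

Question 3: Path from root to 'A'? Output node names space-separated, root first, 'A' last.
Answer: J H A

Derivation:
Walk down from root: J -> H -> A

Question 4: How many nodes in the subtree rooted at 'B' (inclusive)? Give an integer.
Subtree rooted at B contains: B, G
Count = 2

Answer: 2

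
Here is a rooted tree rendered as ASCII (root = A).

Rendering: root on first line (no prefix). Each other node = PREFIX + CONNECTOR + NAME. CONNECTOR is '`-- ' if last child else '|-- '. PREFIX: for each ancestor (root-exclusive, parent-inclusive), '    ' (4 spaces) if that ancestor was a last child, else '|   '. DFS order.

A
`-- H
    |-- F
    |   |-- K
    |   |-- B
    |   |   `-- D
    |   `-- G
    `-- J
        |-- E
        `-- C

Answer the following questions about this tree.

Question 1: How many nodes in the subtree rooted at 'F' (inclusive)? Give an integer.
Answer: 5

Derivation:
Subtree rooted at F contains: B, D, F, G, K
Count = 5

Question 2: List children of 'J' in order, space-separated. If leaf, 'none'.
Answer: E C

Derivation:
Node J's children (from adjacency): E, C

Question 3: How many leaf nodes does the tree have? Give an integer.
Answer: 5

Derivation:
Leaves (nodes with no children): C, D, E, G, K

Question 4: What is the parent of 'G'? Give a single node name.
Scan adjacency: G appears as child of F

Answer: F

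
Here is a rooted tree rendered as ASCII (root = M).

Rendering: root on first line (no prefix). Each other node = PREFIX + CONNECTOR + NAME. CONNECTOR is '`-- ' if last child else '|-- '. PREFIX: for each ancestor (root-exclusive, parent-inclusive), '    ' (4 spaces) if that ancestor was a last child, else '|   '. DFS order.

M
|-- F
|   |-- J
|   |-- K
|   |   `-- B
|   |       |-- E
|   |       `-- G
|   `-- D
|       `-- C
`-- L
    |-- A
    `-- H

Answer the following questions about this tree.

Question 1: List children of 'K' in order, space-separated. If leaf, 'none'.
Node K's children (from adjacency): B

Answer: B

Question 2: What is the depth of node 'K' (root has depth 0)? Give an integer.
Answer: 2

Derivation:
Path from root to K: M -> F -> K
Depth = number of edges = 2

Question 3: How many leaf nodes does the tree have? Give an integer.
Answer: 6

Derivation:
Leaves (nodes with no children): A, C, E, G, H, J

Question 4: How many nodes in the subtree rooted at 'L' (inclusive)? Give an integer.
Subtree rooted at L contains: A, H, L
Count = 3

Answer: 3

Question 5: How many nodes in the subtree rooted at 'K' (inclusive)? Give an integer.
Answer: 4

Derivation:
Subtree rooted at K contains: B, E, G, K
Count = 4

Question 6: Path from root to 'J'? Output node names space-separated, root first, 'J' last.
Walk down from root: M -> F -> J

Answer: M F J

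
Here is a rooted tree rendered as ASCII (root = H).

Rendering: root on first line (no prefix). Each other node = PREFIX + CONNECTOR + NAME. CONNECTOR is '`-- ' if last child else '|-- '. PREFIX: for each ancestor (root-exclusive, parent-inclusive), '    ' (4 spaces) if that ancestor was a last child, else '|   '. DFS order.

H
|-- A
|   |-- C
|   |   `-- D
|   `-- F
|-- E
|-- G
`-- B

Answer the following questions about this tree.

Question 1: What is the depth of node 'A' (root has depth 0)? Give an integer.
Answer: 1

Derivation:
Path from root to A: H -> A
Depth = number of edges = 1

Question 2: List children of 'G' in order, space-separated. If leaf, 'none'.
Answer: none

Derivation:
Node G's children (from adjacency): (leaf)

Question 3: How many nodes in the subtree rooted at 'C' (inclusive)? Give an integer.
Subtree rooted at C contains: C, D
Count = 2

Answer: 2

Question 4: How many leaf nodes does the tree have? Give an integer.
Leaves (nodes with no children): B, D, E, F, G

Answer: 5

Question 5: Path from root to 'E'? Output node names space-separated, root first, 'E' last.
Answer: H E

Derivation:
Walk down from root: H -> E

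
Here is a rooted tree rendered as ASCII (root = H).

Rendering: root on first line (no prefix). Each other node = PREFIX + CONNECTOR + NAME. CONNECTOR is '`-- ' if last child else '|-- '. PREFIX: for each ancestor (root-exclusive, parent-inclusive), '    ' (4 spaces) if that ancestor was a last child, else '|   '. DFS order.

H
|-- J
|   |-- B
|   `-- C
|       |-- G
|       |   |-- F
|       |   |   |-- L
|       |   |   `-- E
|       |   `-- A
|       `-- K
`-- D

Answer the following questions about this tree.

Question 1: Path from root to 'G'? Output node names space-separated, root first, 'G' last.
Answer: H J C G

Derivation:
Walk down from root: H -> J -> C -> G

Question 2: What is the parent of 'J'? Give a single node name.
Answer: H

Derivation:
Scan adjacency: J appears as child of H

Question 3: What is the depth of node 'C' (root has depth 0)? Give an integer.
Path from root to C: H -> J -> C
Depth = number of edges = 2

Answer: 2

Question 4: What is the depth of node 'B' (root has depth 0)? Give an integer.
Answer: 2

Derivation:
Path from root to B: H -> J -> B
Depth = number of edges = 2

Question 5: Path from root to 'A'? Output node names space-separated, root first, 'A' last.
Answer: H J C G A

Derivation:
Walk down from root: H -> J -> C -> G -> A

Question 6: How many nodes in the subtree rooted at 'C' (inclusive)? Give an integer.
Subtree rooted at C contains: A, C, E, F, G, K, L
Count = 7

Answer: 7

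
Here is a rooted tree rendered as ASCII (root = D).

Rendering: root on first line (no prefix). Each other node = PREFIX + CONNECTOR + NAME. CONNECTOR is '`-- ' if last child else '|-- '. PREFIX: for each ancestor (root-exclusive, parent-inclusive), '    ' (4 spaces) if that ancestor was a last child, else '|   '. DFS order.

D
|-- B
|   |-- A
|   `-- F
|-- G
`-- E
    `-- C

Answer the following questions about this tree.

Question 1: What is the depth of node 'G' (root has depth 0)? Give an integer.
Answer: 1

Derivation:
Path from root to G: D -> G
Depth = number of edges = 1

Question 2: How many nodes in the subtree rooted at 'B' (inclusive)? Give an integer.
Subtree rooted at B contains: A, B, F
Count = 3

Answer: 3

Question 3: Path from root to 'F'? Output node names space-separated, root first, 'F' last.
Walk down from root: D -> B -> F

Answer: D B F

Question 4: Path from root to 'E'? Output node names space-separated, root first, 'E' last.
Walk down from root: D -> E

Answer: D E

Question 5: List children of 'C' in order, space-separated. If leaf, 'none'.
Node C's children (from adjacency): (leaf)

Answer: none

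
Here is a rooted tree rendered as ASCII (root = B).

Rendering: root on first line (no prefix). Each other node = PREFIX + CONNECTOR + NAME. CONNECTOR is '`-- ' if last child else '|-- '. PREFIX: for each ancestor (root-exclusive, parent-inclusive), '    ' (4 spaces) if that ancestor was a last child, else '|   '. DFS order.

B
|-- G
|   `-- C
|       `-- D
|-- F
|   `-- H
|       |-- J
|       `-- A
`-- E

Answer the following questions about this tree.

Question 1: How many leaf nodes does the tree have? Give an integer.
Answer: 4

Derivation:
Leaves (nodes with no children): A, D, E, J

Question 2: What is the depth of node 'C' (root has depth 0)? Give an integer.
Path from root to C: B -> G -> C
Depth = number of edges = 2

Answer: 2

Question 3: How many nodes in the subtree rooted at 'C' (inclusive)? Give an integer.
Answer: 2

Derivation:
Subtree rooted at C contains: C, D
Count = 2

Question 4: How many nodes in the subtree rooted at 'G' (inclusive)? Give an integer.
Subtree rooted at G contains: C, D, G
Count = 3

Answer: 3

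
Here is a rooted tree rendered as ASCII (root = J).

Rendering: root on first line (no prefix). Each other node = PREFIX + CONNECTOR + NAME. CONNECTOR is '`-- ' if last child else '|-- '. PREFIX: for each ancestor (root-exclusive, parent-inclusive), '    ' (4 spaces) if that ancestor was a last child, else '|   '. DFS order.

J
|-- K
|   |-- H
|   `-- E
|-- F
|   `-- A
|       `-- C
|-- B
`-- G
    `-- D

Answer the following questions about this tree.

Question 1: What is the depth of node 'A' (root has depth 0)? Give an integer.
Answer: 2

Derivation:
Path from root to A: J -> F -> A
Depth = number of edges = 2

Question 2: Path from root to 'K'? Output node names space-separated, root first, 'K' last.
Walk down from root: J -> K

Answer: J K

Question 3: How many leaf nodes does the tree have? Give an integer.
Leaves (nodes with no children): B, C, D, E, H

Answer: 5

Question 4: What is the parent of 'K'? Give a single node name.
Answer: J

Derivation:
Scan adjacency: K appears as child of J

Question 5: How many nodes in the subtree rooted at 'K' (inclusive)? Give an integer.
Answer: 3

Derivation:
Subtree rooted at K contains: E, H, K
Count = 3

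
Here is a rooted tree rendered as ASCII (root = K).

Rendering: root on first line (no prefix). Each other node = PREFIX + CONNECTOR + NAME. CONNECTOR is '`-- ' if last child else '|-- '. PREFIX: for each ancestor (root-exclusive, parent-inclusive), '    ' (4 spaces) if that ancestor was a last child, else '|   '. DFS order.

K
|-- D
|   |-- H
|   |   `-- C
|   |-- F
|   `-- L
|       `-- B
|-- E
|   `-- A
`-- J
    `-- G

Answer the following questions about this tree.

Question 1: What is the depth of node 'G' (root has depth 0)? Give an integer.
Answer: 2

Derivation:
Path from root to G: K -> J -> G
Depth = number of edges = 2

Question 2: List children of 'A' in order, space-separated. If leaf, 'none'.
Node A's children (from adjacency): (leaf)

Answer: none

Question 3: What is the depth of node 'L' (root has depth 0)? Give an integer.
Path from root to L: K -> D -> L
Depth = number of edges = 2

Answer: 2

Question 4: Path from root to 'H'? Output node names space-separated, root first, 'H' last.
Walk down from root: K -> D -> H

Answer: K D H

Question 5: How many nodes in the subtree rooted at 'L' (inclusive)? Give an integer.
Subtree rooted at L contains: B, L
Count = 2

Answer: 2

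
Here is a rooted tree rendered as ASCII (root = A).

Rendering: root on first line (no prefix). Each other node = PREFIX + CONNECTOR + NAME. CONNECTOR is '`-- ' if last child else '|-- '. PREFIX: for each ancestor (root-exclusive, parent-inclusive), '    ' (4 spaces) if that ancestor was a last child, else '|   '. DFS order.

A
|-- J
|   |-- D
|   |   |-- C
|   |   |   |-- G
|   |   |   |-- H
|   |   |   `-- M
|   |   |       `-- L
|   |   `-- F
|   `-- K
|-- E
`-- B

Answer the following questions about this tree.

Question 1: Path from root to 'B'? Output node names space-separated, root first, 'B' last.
Answer: A B

Derivation:
Walk down from root: A -> B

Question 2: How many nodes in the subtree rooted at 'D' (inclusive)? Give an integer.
Answer: 7

Derivation:
Subtree rooted at D contains: C, D, F, G, H, L, M
Count = 7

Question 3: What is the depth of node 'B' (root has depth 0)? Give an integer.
Path from root to B: A -> B
Depth = number of edges = 1

Answer: 1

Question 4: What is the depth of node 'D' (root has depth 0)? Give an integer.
Answer: 2

Derivation:
Path from root to D: A -> J -> D
Depth = number of edges = 2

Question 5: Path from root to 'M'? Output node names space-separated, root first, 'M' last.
Walk down from root: A -> J -> D -> C -> M

Answer: A J D C M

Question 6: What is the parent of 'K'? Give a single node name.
Scan adjacency: K appears as child of J

Answer: J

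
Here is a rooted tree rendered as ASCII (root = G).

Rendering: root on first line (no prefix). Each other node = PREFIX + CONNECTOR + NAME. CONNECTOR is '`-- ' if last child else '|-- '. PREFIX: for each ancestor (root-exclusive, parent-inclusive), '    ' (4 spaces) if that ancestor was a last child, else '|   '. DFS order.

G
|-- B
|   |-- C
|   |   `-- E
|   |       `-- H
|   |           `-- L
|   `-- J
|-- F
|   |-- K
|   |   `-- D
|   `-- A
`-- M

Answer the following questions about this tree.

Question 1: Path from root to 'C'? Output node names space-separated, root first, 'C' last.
Walk down from root: G -> B -> C

Answer: G B C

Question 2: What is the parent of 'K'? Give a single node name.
Scan adjacency: K appears as child of F

Answer: F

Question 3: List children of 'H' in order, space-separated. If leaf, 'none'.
Node H's children (from adjacency): L

Answer: L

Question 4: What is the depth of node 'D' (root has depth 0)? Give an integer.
Answer: 3

Derivation:
Path from root to D: G -> F -> K -> D
Depth = number of edges = 3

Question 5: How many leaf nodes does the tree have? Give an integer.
Answer: 5

Derivation:
Leaves (nodes with no children): A, D, J, L, M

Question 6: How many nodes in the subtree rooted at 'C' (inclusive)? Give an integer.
Answer: 4

Derivation:
Subtree rooted at C contains: C, E, H, L
Count = 4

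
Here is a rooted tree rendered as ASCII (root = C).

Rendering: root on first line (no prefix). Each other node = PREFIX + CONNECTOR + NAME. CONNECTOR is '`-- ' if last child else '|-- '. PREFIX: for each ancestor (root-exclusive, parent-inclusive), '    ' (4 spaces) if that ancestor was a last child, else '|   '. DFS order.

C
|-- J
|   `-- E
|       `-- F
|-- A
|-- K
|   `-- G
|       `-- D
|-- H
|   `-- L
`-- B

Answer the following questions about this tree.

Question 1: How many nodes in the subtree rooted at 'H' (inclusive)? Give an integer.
Answer: 2

Derivation:
Subtree rooted at H contains: H, L
Count = 2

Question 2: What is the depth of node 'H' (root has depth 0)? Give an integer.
Answer: 1

Derivation:
Path from root to H: C -> H
Depth = number of edges = 1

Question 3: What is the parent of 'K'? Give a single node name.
Answer: C

Derivation:
Scan adjacency: K appears as child of C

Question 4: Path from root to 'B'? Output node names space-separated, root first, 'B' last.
Walk down from root: C -> B

Answer: C B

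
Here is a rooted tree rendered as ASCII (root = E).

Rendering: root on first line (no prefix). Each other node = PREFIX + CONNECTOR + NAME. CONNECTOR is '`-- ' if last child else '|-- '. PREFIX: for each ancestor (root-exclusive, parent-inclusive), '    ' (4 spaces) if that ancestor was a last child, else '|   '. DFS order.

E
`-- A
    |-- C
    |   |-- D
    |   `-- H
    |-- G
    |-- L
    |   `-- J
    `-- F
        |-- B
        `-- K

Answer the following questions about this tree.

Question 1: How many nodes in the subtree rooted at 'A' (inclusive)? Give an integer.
Subtree rooted at A contains: A, B, C, D, F, G, H, J, K, L
Count = 10

Answer: 10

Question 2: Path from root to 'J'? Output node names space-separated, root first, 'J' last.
Walk down from root: E -> A -> L -> J

Answer: E A L J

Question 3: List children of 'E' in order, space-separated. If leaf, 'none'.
Node E's children (from adjacency): A

Answer: A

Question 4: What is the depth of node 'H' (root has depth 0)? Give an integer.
Path from root to H: E -> A -> C -> H
Depth = number of edges = 3

Answer: 3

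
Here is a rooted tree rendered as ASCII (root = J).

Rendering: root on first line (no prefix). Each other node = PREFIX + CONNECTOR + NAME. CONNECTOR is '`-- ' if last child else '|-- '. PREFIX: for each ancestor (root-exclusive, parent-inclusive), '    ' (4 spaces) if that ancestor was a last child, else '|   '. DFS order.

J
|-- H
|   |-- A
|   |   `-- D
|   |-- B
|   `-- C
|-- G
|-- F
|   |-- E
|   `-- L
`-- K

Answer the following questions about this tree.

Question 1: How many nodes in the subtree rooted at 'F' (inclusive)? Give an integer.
Answer: 3

Derivation:
Subtree rooted at F contains: E, F, L
Count = 3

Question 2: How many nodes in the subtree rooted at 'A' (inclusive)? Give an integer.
Answer: 2

Derivation:
Subtree rooted at A contains: A, D
Count = 2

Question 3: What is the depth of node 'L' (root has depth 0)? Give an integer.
Path from root to L: J -> F -> L
Depth = number of edges = 2

Answer: 2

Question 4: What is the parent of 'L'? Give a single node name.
Answer: F

Derivation:
Scan adjacency: L appears as child of F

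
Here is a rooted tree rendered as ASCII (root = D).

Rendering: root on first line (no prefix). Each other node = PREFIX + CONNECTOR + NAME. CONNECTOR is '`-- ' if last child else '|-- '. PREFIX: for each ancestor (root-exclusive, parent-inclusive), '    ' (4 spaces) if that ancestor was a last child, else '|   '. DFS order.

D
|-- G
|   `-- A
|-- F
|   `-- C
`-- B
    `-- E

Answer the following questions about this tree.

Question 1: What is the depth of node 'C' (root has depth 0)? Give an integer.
Path from root to C: D -> F -> C
Depth = number of edges = 2

Answer: 2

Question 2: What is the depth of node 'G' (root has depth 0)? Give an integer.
Path from root to G: D -> G
Depth = number of edges = 1

Answer: 1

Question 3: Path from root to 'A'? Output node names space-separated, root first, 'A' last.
Answer: D G A

Derivation:
Walk down from root: D -> G -> A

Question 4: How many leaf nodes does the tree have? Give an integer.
Leaves (nodes with no children): A, C, E

Answer: 3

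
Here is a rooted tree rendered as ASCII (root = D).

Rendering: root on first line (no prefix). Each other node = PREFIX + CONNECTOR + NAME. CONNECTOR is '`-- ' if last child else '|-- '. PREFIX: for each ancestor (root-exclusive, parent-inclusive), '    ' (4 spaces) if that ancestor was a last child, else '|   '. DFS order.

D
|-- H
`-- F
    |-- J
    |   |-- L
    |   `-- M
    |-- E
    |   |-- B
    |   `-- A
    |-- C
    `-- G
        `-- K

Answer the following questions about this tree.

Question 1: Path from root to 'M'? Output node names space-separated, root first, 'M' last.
Walk down from root: D -> F -> J -> M

Answer: D F J M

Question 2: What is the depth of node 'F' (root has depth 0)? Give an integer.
Answer: 1

Derivation:
Path from root to F: D -> F
Depth = number of edges = 1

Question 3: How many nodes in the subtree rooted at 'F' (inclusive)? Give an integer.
Answer: 10

Derivation:
Subtree rooted at F contains: A, B, C, E, F, G, J, K, L, M
Count = 10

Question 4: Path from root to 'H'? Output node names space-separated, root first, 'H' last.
Walk down from root: D -> H

Answer: D H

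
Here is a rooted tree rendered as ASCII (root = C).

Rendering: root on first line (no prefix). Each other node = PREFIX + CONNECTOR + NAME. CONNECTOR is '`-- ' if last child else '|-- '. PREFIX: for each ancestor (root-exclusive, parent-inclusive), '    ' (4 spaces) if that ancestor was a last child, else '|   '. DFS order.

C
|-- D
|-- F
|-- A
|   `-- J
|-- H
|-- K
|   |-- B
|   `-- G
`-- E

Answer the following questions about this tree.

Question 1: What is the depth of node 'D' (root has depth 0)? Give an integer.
Path from root to D: C -> D
Depth = number of edges = 1

Answer: 1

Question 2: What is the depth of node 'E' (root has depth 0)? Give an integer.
Path from root to E: C -> E
Depth = number of edges = 1

Answer: 1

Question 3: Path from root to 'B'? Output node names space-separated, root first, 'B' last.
Walk down from root: C -> K -> B

Answer: C K B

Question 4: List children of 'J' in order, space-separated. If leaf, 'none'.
Node J's children (from adjacency): (leaf)

Answer: none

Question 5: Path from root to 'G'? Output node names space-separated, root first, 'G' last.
Answer: C K G

Derivation:
Walk down from root: C -> K -> G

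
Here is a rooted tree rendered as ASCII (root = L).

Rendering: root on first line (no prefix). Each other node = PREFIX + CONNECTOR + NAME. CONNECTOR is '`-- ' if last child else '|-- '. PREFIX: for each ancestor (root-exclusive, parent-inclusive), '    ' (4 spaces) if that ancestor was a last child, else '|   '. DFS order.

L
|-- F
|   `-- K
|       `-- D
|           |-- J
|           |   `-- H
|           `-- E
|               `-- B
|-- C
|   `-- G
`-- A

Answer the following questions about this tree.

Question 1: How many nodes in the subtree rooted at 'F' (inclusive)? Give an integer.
Subtree rooted at F contains: B, D, E, F, H, J, K
Count = 7

Answer: 7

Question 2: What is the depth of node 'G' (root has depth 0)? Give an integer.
Answer: 2

Derivation:
Path from root to G: L -> C -> G
Depth = number of edges = 2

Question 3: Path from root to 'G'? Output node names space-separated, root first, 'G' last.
Answer: L C G

Derivation:
Walk down from root: L -> C -> G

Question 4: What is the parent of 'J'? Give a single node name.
Scan adjacency: J appears as child of D

Answer: D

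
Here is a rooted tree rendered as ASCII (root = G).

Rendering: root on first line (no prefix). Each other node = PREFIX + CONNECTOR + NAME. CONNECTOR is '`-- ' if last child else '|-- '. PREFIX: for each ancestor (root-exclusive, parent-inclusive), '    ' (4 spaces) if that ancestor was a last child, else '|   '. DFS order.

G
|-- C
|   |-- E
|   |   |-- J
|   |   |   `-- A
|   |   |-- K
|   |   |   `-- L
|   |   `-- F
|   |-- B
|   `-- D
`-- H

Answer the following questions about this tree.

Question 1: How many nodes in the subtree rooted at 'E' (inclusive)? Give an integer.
Subtree rooted at E contains: A, E, F, J, K, L
Count = 6

Answer: 6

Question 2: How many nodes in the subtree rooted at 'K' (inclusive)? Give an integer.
Answer: 2

Derivation:
Subtree rooted at K contains: K, L
Count = 2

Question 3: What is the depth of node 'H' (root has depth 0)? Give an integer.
Path from root to H: G -> H
Depth = number of edges = 1

Answer: 1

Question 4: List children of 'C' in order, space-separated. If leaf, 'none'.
Answer: E B D

Derivation:
Node C's children (from adjacency): E, B, D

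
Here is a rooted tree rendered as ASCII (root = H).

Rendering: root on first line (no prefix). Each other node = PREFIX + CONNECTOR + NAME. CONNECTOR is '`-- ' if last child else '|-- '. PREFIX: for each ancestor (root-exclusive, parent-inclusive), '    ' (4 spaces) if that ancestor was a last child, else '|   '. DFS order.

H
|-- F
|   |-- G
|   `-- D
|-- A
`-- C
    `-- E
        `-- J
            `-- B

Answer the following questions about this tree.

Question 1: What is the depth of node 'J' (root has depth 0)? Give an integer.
Answer: 3

Derivation:
Path from root to J: H -> C -> E -> J
Depth = number of edges = 3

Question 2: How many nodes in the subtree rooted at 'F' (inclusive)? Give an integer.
Answer: 3

Derivation:
Subtree rooted at F contains: D, F, G
Count = 3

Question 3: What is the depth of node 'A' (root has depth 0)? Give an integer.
Answer: 1

Derivation:
Path from root to A: H -> A
Depth = number of edges = 1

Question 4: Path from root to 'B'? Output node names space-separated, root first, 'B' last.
Walk down from root: H -> C -> E -> J -> B

Answer: H C E J B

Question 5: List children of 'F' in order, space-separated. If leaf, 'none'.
Answer: G D

Derivation:
Node F's children (from adjacency): G, D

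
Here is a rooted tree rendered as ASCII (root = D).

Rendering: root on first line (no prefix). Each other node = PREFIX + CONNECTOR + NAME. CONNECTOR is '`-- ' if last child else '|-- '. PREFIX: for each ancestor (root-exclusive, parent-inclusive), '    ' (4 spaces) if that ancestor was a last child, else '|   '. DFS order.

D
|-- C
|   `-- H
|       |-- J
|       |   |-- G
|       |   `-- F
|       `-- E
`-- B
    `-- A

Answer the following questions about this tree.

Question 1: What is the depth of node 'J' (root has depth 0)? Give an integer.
Path from root to J: D -> C -> H -> J
Depth = number of edges = 3

Answer: 3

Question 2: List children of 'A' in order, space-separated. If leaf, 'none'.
Answer: none

Derivation:
Node A's children (from adjacency): (leaf)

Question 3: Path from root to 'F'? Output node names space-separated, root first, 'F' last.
Walk down from root: D -> C -> H -> J -> F

Answer: D C H J F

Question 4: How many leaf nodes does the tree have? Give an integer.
Leaves (nodes with no children): A, E, F, G

Answer: 4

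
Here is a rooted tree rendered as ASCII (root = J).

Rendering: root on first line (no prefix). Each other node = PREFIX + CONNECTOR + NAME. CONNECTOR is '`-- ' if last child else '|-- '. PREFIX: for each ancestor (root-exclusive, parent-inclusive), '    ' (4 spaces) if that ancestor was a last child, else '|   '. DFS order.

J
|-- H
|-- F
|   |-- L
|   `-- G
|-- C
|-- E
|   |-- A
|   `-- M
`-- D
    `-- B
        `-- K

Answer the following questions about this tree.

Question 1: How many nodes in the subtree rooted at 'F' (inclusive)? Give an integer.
Subtree rooted at F contains: F, G, L
Count = 3

Answer: 3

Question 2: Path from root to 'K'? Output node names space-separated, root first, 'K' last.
Answer: J D B K

Derivation:
Walk down from root: J -> D -> B -> K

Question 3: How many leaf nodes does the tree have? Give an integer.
Leaves (nodes with no children): A, C, G, H, K, L, M

Answer: 7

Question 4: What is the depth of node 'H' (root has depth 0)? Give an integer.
Path from root to H: J -> H
Depth = number of edges = 1

Answer: 1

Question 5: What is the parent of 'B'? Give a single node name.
Answer: D

Derivation:
Scan adjacency: B appears as child of D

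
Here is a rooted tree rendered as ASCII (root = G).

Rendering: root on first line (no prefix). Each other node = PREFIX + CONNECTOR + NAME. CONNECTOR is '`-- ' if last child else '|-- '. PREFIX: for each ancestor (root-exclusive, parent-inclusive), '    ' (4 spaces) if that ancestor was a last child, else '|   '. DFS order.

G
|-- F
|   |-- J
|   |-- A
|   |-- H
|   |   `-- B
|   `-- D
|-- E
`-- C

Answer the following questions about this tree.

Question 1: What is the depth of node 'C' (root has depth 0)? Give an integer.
Answer: 1

Derivation:
Path from root to C: G -> C
Depth = number of edges = 1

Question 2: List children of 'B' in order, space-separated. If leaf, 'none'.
Answer: none

Derivation:
Node B's children (from adjacency): (leaf)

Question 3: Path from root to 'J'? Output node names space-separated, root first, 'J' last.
Answer: G F J

Derivation:
Walk down from root: G -> F -> J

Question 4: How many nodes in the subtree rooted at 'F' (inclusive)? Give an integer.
Subtree rooted at F contains: A, B, D, F, H, J
Count = 6

Answer: 6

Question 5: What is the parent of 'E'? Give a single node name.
Scan adjacency: E appears as child of G

Answer: G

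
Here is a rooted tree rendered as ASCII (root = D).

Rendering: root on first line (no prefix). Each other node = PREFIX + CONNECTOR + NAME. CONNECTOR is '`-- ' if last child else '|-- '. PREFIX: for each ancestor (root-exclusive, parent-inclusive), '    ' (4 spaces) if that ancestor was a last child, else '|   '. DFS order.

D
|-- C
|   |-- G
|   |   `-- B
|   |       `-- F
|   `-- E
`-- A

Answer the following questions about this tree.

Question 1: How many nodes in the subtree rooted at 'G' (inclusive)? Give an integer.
Subtree rooted at G contains: B, F, G
Count = 3

Answer: 3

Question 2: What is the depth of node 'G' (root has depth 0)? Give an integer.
Path from root to G: D -> C -> G
Depth = number of edges = 2

Answer: 2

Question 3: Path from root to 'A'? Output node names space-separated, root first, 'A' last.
Walk down from root: D -> A

Answer: D A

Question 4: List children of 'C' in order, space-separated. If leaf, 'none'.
Node C's children (from adjacency): G, E

Answer: G E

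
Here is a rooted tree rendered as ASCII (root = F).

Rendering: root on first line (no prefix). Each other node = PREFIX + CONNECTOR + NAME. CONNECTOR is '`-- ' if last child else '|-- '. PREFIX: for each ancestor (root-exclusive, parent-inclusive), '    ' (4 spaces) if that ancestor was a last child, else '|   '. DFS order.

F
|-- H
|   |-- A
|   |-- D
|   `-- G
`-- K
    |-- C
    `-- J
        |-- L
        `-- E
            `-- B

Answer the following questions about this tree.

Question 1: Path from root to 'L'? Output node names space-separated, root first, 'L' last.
Walk down from root: F -> K -> J -> L

Answer: F K J L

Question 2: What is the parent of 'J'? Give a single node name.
Answer: K

Derivation:
Scan adjacency: J appears as child of K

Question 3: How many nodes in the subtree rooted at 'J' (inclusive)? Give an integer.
Answer: 4

Derivation:
Subtree rooted at J contains: B, E, J, L
Count = 4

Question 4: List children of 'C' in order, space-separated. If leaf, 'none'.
Node C's children (from adjacency): (leaf)

Answer: none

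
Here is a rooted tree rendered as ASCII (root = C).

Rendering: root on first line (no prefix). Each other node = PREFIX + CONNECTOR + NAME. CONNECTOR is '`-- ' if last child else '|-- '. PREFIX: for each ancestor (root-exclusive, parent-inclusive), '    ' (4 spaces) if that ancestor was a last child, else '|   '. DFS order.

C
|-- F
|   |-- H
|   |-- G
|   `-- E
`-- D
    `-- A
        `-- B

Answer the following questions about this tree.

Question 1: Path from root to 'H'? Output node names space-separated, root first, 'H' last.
Answer: C F H

Derivation:
Walk down from root: C -> F -> H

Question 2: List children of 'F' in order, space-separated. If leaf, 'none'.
Answer: H G E

Derivation:
Node F's children (from adjacency): H, G, E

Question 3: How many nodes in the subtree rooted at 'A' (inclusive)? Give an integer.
Subtree rooted at A contains: A, B
Count = 2

Answer: 2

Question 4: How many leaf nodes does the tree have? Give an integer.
Leaves (nodes with no children): B, E, G, H

Answer: 4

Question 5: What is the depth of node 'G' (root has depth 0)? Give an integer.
Answer: 2

Derivation:
Path from root to G: C -> F -> G
Depth = number of edges = 2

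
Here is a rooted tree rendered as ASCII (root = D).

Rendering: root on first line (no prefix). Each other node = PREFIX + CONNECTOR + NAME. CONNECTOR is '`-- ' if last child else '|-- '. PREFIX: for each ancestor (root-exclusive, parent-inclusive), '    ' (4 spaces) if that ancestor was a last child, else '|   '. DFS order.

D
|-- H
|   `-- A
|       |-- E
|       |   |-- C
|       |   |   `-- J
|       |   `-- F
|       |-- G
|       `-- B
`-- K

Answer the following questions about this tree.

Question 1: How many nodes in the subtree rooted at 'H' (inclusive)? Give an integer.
Answer: 8

Derivation:
Subtree rooted at H contains: A, B, C, E, F, G, H, J
Count = 8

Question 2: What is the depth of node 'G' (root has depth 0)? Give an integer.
Path from root to G: D -> H -> A -> G
Depth = number of edges = 3

Answer: 3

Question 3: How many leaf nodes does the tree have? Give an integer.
Answer: 5

Derivation:
Leaves (nodes with no children): B, F, G, J, K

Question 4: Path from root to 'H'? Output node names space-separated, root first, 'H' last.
Answer: D H

Derivation:
Walk down from root: D -> H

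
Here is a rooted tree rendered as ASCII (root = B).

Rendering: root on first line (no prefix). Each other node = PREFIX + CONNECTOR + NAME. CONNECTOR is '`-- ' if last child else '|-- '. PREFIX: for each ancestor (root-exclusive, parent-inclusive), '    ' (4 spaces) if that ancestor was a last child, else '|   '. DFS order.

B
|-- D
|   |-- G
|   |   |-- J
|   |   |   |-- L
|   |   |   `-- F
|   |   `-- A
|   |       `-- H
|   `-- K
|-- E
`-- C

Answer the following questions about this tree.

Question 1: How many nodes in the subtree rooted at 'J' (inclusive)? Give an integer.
Subtree rooted at J contains: F, J, L
Count = 3

Answer: 3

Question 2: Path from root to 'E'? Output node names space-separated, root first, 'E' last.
Walk down from root: B -> E

Answer: B E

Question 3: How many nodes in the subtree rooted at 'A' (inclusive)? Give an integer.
Subtree rooted at A contains: A, H
Count = 2

Answer: 2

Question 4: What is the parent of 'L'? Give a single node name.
Scan adjacency: L appears as child of J

Answer: J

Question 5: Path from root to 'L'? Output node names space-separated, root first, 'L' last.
Answer: B D G J L

Derivation:
Walk down from root: B -> D -> G -> J -> L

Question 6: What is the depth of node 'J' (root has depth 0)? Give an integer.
Answer: 3

Derivation:
Path from root to J: B -> D -> G -> J
Depth = number of edges = 3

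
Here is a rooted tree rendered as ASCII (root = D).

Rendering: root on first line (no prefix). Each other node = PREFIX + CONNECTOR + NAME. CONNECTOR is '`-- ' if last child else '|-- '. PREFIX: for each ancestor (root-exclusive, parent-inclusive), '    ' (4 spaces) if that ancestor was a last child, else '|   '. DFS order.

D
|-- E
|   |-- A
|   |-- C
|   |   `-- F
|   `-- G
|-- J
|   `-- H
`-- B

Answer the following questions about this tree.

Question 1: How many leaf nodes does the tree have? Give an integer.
Leaves (nodes with no children): A, B, F, G, H

Answer: 5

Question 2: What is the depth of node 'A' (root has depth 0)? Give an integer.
Answer: 2

Derivation:
Path from root to A: D -> E -> A
Depth = number of edges = 2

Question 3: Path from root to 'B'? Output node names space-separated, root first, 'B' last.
Answer: D B

Derivation:
Walk down from root: D -> B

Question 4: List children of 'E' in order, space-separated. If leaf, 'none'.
Answer: A C G

Derivation:
Node E's children (from adjacency): A, C, G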